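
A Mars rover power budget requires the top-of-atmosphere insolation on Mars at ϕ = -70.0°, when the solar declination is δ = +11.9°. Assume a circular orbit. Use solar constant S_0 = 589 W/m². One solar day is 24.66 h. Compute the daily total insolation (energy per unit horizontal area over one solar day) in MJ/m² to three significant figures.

1.47 MJ/m²

cos h₀ = −tan(-70.0°) tan(+11.900°) = 0.5790, h₀ = 0.9533 rad.
Bracket: h₀ sin ϕ sin δ + cos ϕ cos δ sin h₀ = 0.9533×-0.93969×0.20620 + 0.34202×0.97851×0.81534 = -0.184715 + 0.272870 = 0.088155.
Q̄ = (S_0/π) × [bracket] = (589/π) × 0.088155 = 16.528 W/m².
Daily total = Q̄ × 24.66 h × 3600 s/h = 16.528 × 24.66 × 3600 / 10⁶ = 1.467 MJ/m².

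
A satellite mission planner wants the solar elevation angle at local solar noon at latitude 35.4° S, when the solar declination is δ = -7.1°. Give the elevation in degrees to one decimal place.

61.7°

At local noon the hour angle is zero, so the zenith angle equals |ϕ − δ| = |-35.4° − (-7.100°)| = 28.300°.
Elevation = 90° − 28.300° = 61.7°.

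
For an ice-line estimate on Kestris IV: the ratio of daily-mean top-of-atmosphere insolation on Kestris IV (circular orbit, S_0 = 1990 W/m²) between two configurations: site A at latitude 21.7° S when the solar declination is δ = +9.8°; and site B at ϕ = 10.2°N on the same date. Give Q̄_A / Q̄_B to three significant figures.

— Configuration A (ϕ=-21.7°):
cos h₀ = −tan(-21.7°) tan(+9.800°) = 0.0687, h₀ = 1.5020 rad.
Bracket: h₀ sin ϕ sin δ + cos ϕ cos δ sin h₀ = 1.5020×-0.36975×0.17021 + 0.92913×0.98541×0.99763 = -0.094529 + 0.913404 = 0.818875.
Q̄ = (S_0/π) × [bracket] = (1990/π) × 0.818875 = 518.71 W/m².
— Configuration B (ϕ=+10.2°):
cos h₀ = −tan(+10.2°) tan(+9.800°) = -0.0311, h₀ = 1.6019 rad.
Bracket: h₀ sin ϕ sin δ + cos ϕ cos δ sin h₀ = 1.6019×0.17708×0.17021 + 0.98420×0.98541×0.99952 = 0.048283 + 0.969375 = 1.017658.
Q̄ = (S_0/π) × [bracket] = (1990/π) × 1.017658 = 644.62 W/m².
Ratio Q̄_A / Q̄_B = 518.71 / 644.62 = 0.8047.

Q̄_A / Q̄_B ≈ 0.805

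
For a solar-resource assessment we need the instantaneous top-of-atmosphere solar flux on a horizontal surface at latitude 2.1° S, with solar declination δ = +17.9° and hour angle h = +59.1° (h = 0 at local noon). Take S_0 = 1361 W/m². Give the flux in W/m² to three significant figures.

649 W/m²

cos θ_z = sin ϕ sin δ + cos ϕ cos δ cos h = -0.011263 + 0.488355 = 0.477092.
Flux = S_0 · cos θ_z = 1361 × 0.477092 = 649.3 W/m².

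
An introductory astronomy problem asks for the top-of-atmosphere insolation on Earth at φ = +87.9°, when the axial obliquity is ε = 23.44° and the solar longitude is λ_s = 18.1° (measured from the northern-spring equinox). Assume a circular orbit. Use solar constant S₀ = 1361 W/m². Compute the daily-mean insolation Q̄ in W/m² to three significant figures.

Q̄ ≈ 168 W/m²

Solar declination: sin δ = sin ε · sin λ_s = sin 23.44° × sin 18.1° = 0.12358, so δ = +7.099°.
cos H₀ = −tan(+87.9°) tan(+7.099°) = -3.3963 ≤ −1 ⇒ polar day, H₀ = π.
Bracket: H₀ sin φ sin δ + cos φ cos δ sin H₀ = 3.1416×0.99933×0.12358 + 0.03664×0.99233×0.00000 = 0.387979 + 0.000000 = 0.387979.
Q̄ = (S₀/π) × [bracket] = (1361/π) × 0.387979 = 168.1 W/m².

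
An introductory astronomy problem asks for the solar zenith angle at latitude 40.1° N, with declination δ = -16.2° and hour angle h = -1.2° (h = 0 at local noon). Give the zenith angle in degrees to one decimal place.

θ_z = 56.3°

cos θ_z = sin ϕ sin δ + cos ϕ cos δ cos h = -0.179705 + 0.734388 = 0.554683.
θ_z = arccos(0.554683) = 56.3°.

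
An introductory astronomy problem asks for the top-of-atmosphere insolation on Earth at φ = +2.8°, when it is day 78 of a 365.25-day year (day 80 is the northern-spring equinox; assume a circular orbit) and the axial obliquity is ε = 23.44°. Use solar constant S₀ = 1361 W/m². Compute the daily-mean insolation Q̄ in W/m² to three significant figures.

Q̄ ≈ 432 W/m²

Solar longitude: λ_s = 360° × (78 − 80)/365.25 = -1.971°, i.e. -1.971° + 360° = 358.029°.
sin δ = sin 23.44° × sin 358.029° = -0.01368, so δ = -0.784°.
cos H₀ = −tan(+2.8°) tan(-0.784°) = 0.0007, H₀ = 1.5701 rad.
Bracket: H₀ sin φ sin δ + cos φ cos δ sin H₀ = 1.5701×0.04885×-0.01368 + 0.99881×0.99991×1.00000 = -0.001049 + 0.998720 = 0.997671.
Q̄ = (S₀/π) × [bracket] = (1361/π) × 0.997671 = 432.2 W/m².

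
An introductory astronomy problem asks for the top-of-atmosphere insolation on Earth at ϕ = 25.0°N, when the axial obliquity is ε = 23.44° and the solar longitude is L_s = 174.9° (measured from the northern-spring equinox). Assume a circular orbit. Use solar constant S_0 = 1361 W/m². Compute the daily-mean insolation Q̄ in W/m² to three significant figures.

Solar declination: sin δ = sin ε · sin L_s = sin 23.44° × sin 174.9° = 0.03536, so δ = +2.026°.
cos h₀ = −tan(+25.0°) tan(+2.026°) = -0.0165, h₀ = 1.5873 rad.
Bracket: h₀ sin ϕ sin δ + cos ϕ cos δ sin h₀ = 1.5873×0.42262×0.03536 + 0.90631×0.99937×0.99986 = 0.023720 + 0.905612 = 0.929332.
Q̄ = (S_0/π) × [bracket] = (1361/π) × 0.929332 = 402.6 W/m².

Q̄ ≈ 403 W/m²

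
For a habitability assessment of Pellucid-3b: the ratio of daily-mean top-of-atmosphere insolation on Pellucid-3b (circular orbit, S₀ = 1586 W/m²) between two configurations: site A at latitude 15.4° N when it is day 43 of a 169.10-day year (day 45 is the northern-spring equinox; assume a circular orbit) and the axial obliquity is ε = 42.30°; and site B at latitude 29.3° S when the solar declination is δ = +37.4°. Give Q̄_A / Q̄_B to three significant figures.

Q̄_A / Q̄_B ≈ 3.24

— Configuration A (φ=+15.4°):
Solar longitude: λ_s = 360° × (43 − 45)/169.10 = -4.258°, i.e. -4.258° + 360° = 355.742°.
sin δ = sin 42.30° × sin 355.742° = -0.04997, so δ = -2.864°.
cos H₀ = −tan(+15.4°) tan(-2.864°) = 0.0138, H₀ = 1.5570 rad.
Bracket: H₀ sin φ sin δ + cos φ cos δ sin H₀ = 1.5570×0.26556×-0.04997 + 0.96410×0.99875×0.99991 = -0.020661 + 0.962808 = 0.942147.
Q̄ = (S₀/π) × [bracket] = (1586/π) × 0.942147 = 475.63 W/m².
— Configuration B (φ=-29.3°):
cos H₀ = −tan(-29.3°) tan(+37.400°) = 0.4290, H₀ = 1.1274 rad.
Bracket: H₀ sin φ sin δ + cos φ cos δ sin H₀ = 1.1274×-0.48938×0.60738 + 0.87207×0.79441×0.90328 = -0.335108 + 0.625775 = 0.290667.
Q̄ = (S₀/π) × [bracket] = (1586/π) × 0.290667 = 146.74 W/m².
Ratio Q̄_A / Q̄_B = 475.63 / 146.74 = 3.241.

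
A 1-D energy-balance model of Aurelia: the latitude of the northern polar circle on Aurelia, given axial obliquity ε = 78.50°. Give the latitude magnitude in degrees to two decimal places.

11.50°

The polar circle is the lowest latitude that experiences at least one full rotation of continuous daylight at the northern-summer solstice; it lies at |φ| = 90° − ε = 90° − 78.50° = 11.50°.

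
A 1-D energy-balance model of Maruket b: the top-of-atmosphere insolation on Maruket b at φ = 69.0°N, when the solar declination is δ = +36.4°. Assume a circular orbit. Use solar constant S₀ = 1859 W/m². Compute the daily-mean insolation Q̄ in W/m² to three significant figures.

Q̄ ≈ 1.03e+03 W/m²

cos H₀ = −tan(+69.0°) tan(+36.400°) = -1.9206 ≤ −1 ⇒ polar day, H₀ = π.
Bracket: H₀ sin φ sin δ + cos φ cos δ sin H₀ = 3.1416×0.93358×0.59342 + 0.35837×0.80489×0.00000 = 1.740462 + 0.000000 = 1.740462.
Q̄ = (S₀/π) × [bracket] = (1859/π) × 1.740462 = 1030 W/m².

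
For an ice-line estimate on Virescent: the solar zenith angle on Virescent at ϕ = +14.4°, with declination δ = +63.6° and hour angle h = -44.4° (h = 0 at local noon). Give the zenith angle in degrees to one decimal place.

cos θ_z = sin ϕ sin δ + cos ϕ cos δ cos h = 0.222754 + 0.307699 = 0.530453.
θ_z = arccos(0.530453) = 58.0°.

θ_z = 58.0°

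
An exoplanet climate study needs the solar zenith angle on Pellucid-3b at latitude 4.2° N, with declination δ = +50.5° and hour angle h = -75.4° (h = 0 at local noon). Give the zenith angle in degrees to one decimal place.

θ_z = 77.5°

cos θ_z = sin ϕ sin δ + cos ϕ cos δ cos h = 0.056512 + 0.159905 = 0.216417.
θ_z = arccos(0.216417) = 77.5°.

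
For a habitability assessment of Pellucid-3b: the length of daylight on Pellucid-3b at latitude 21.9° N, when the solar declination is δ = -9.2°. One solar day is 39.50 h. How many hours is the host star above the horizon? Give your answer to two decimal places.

cos h₀ = −tan ϕ · tan δ = −tan(+21.9°) × tan(-9.200°) = 0.0651, so h₀ = 1.5056 rad = 86.27°.
Daylight = 2h₀/(2π) × 39.50 h = (1.5056/π) × 39.50 = 18.93 h.

18.93 h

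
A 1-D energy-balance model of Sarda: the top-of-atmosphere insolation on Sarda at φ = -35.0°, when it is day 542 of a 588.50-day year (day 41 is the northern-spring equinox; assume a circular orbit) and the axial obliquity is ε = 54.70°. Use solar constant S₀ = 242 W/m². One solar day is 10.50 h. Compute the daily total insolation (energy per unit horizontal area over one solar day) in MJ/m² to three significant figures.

Solar longitude: λ_s = 360° × (542 − 41)/588.50 = 306.474°.
sin δ = sin 54.70° × sin 306.474° = -0.65628, so δ = -41.017°.
cos H₀ = −tan(-35.0°) tan(-41.017°) = -0.6090, H₀ = 2.2256 rad.
Bracket: H₀ sin φ sin δ + cos φ cos δ sin H₀ = 2.2256×-0.57358×-0.65628 + 0.81915×0.75452×0.79314 = 0.837781 + 0.490212 = 1.327993.
Q̄ = (S₀/π) × [bracket] = (242/π) × 1.327993 = 102.30 W/m².
Daily total = Q̄ × 10.50 h × 3600 s/h = 102.30 × 10.50 × 3600 / 10⁶ = 3.867 MJ/m².

3.87 MJ/m²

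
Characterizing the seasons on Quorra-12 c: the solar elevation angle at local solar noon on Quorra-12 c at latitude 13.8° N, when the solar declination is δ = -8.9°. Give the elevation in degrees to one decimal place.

At local noon the hour angle is zero, so the zenith angle equals |φ − δ| = |+13.8° − (-8.900°)| = 22.700°.
Elevation = 90° − 22.700° = 67.3°.

67.3°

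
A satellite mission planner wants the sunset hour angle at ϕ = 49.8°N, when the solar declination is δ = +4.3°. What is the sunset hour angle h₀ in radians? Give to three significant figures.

h₀ = 1.66 rad

cos h₀ = −tan ϕ · tan δ = −tan(+49.8°) × tan(+4.300°) = -0.0890, so h₀ = 1.6599 rad = 95.10°.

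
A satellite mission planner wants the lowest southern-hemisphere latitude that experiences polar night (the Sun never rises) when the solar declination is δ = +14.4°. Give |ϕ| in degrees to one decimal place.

Polar night requires cos h₀ = −tan ϕ tan δ ≥ 1, i.e. tan ϕ tan δ ≤ −1.
The boundary is |tan ϕ| · |tan δ| = 1, so |ϕ| = 90° − |δ| = 90° − 14.4° = 75.6° in the southern hemisphere.

|ϕ| = 75.6°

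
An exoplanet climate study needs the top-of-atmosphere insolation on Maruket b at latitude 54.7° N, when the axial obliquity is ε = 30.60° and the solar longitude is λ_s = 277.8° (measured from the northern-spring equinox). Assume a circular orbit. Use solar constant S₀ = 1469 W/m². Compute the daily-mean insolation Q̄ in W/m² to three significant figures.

Solar declination: sin δ = sin ε · sin λ_s = sin 30.60° × sin 277.8° = -0.50433, so δ = -30.287°.
cos H₀ = −tan(+54.7°) tan(-30.287°) = 0.8249, H₀ = 0.6008 rad.
Bracket: H₀ sin φ sin δ + cos φ cos δ sin H₀ = 0.6008×0.81614×-0.50433 + 0.57786×0.86351×0.56531 = -0.247292 + 0.282083 = 0.034791.
Q̄ = (S₀/π) × [bracket] = (1469/π) × 0.034791 = 16.27 W/m².

Q̄ ≈ 16.3 W/m²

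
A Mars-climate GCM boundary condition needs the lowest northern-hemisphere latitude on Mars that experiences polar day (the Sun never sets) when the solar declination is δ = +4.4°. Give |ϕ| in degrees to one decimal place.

|ϕ| = 85.6°

Polar day requires cos h₀ = −tan ϕ tan δ ≤ −1, i.e. tan ϕ tan δ ≥ 1.
The boundary is |tan ϕ| · |tan δ| = 1, so |ϕ| = 90° − |δ| = 90° − 4.4° = 85.6° in the northern hemisphere.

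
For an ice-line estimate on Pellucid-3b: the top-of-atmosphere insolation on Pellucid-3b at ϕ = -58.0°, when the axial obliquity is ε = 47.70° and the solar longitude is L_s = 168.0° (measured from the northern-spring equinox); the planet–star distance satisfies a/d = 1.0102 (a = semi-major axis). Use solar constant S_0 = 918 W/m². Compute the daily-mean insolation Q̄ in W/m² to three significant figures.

Q̄ ≈ 99.9 W/m²

Solar declination: sin δ = sin ε · sin L_s = sin 47.70° × sin 168.0° = 0.15378, so δ = +8.846°.
cos h₀ = −tan(-58.0°) tan(+8.846°) = 0.2491, h₀ = 1.3191 rad.
Bracket: h₀ sin ϕ sin δ + cos ϕ cos δ sin h₀ = 1.3191×-0.84805×0.15378 + 0.52992×0.98811×0.96849 = -0.172028 + 0.507120 = 0.335092.
Inverse-square distance factor (a/d)² = 1.0102² = 1.020504.
Q̄ = (S_0/π) × 1.020504 × [bracket] = (918/π) × 1.020504 × 0.335092 = 99.92 W/m².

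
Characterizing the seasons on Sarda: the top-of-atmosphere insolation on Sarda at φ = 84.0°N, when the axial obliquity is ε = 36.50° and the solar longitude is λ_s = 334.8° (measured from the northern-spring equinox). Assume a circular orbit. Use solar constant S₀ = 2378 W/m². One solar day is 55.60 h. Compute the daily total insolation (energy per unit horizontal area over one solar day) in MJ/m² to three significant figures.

0.00 MJ/m²

Solar declination: sin δ = sin ε · sin λ_s = sin 36.50° × sin 334.8° = -0.25326, so δ = -14.671°.
cos H₀ = −tan(+84.0°) tan(-14.671°) = 2.4908 ≥ 1 ⇒ polar night, H₀ = 0 and Q̄ = 0.
Daily total = Q̄ × 55.60 h × 3600 s/h = 0.00 MJ/m².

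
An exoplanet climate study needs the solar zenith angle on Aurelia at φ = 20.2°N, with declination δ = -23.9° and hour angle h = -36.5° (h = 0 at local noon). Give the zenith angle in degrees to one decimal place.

θ_z = 56.6°

cos θ_z = sin φ sin δ + cos φ cos δ cos h = -0.139895 + 0.689726 = 0.549831.
θ_z = arccos(0.549831) = 56.6°.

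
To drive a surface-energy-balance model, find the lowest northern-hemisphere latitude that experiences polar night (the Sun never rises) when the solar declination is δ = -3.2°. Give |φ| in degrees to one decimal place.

|φ| = 86.8°

Polar night requires cos H₀ = −tan φ tan δ ≥ 1, i.e. tan φ tan δ ≤ −1.
The boundary is |tan φ| · |tan δ| = 1, so |φ| = 90° − |δ| = 90° − 3.2° = 86.8° in the northern hemisphere.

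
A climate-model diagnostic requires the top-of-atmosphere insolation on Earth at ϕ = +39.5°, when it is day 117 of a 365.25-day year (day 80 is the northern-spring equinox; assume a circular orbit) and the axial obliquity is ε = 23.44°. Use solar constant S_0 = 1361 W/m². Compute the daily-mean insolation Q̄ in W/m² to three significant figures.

Solar longitude: L_s = 360° × (117 − 80)/365.25 = 36.468°.
sin δ = sin 23.44° × sin 36.468° = 0.23644, so δ = +13.676°.
cos h₀ = −tan(+39.5°) tan(+13.676°) = -0.2006, h₀ = 1.7728 rad.
Bracket: h₀ sin ϕ sin δ + cos ϕ cos δ sin h₀ = 1.7728×0.63608×0.23644 + 0.77162×0.97165×0.97968 = 0.266620 + 0.734510 = 1.001130.
Q̄ = (S_0/π) × [bracket] = (1361/π) × 1.001130 = 433.7 W/m².

Q̄ ≈ 434 W/m²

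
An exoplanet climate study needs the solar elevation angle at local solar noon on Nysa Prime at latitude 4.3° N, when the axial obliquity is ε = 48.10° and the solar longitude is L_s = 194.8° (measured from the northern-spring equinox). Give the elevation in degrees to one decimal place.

74.7°

Solar declination: sin δ = sin ε · sin L_s = sin 48.10° × sin 194.8° = -0.19013, so δ = -10.960°.
At local noon the hour angle is zero, so the zenith angle equals |ϕ − δ| = |+4.3° − (-10.960°)| = 15.260°.
Elevation = 90° − 15.260° = 74.7°.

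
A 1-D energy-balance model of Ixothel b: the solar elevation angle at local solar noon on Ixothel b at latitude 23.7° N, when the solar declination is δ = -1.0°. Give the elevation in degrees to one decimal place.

At local noon the hour angle is zero, so the zenith angle equals |φ − δ| = |+23.7° − (-1.000°)| = 24.700°.
Elevation = 90° − 24.700° = 65.3°.

65.3°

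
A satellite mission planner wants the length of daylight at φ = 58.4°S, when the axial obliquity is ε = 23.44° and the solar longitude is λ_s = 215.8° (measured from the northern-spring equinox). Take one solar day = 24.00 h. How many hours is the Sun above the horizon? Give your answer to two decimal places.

Solar declination: sin δ = sin ε · sin λ_s = sin 23.44° × sin 215.8° = -0.23269, so δ = -13.455°.
cos H₀ = −tan φ · tan δ = −tan(-58.4°) × tan(-13.455°) = -0.3889, so H₀ = 1.9702 rad = 112.89°.
Daylight = 2H₀/(2π) × 24.00 h = (1.9702/π) × 24.00 = 15.05 h.

15.05 h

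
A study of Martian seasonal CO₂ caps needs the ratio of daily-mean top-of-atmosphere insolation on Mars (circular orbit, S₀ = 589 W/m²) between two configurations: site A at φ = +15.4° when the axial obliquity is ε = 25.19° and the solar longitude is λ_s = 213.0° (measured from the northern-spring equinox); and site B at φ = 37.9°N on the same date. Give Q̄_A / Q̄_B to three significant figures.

— Configuration A (φ=+15.4°):
Solar declination: sin δ = sin ε · sin λ_s = sin 25.19° × sin 213.0° = -0.23181, so δ = -13.404°.
cos H₀ = −tan(+15.4°) tan(-13.404°) = 0.0656, H₀ = 1.5051 rad.
Bracket: H₀ sin φ sin δ + cos φ cos δ sin H₀ = 1.5051×0.26556×-0.23181 + 0.96410×0.97276×0.99784 = -0.092653 + 0.935812 = 0.843159.
Q̄ = (S₀/π) × [bracket] = (589/π) × 0.843159 = 158.08 W/m².
— Configuration B (φ=+37.9°):
cos H₀ = −tan(+37.9°) tan(-13.404°) = 0.1855, H₀ = 1.3842 rad.
Bracket: H₀ sin φ sin δ + cos φ cos δ sin H₀ = 1.3842×0.61429×-0.23181 + 0.78908×0.97276×0.98264 = -0.197108 + 0.754260 = 0.557152.
Q̄ = (S₀/π) × [bracket] = (589/π) × 0.557152 = 104.46 W/m².
Ratio Q̄_A / Q̄_B = 158.08 / 104.46 = 1.513.

Q̄_A / Q̄_B ≈ 1.51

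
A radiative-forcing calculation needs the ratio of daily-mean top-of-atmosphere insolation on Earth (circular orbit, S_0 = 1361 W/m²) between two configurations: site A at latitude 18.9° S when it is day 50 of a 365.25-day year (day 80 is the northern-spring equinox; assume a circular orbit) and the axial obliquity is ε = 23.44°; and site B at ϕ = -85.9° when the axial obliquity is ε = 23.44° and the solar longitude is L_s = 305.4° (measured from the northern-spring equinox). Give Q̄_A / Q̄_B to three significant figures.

Q̄_A / Q̄_B ≈ 1.01

— Configuration A (ϕ=-18.9°):
Solar longitude: L_s = 360° × (50 − 80)/365.25 = -29.569°, i.e. -29.569° + 360° = 330.431°.
sin δ = sin 23.44° × sin 330.431° = -0.19630, so δ = -11.320°.
cos h₀ = −tan(-18.9°) tan(-11.320°) = -0.0685, h₀ = 1.6394 rad.
Bracket: h₀ sin ϕ sin δ + cos ϕ cos δ sin h₀ = 1.6394×-0.32392×-0.19630 + 0.94609×0.98054×0.99765 = 0.104242 + 0.925499 = 1.029741.
Q̄ = (S_0/π) × [bracket] = (1361/π) × 1.029741 = 446.10 W/m².
— Configuration B (ϕ=-85.9°):
Solar declination: sin δ = sin ε · sin L_s = sin 23.44° × sin 305.4° = -0.32425, so δ = -18.920°.
cos h₀ = −tan(-85.9°) tan(-18.920°) = -4.7819 ≤ −1 ⇒ polar day, h₀ = π.
Bracket: h₀ sin ϕ sin δ + cos ϕ cos δ sin h₀ = 3.1416×-0.99744×-0.32425 + 0.07150×0.94597×0.00000 = 1.016056 + 0.000000 = 1.016056.
Q̄ = (S_0/π) × [bracket] = (1361/π) × 1.016056 = 440.18 W/m².
Ratio Q̄_A / Q̄_B = 446.10 / 440.18 = 1.013.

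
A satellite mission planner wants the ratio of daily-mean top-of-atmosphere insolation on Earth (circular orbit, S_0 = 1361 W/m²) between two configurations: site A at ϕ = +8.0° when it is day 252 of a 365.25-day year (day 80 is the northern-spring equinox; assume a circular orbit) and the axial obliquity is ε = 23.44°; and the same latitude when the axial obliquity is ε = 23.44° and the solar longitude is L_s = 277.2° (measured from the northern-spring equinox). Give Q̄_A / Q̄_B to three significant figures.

— Configuration A (ϕ=+8.0°):
Solar longitude: L_s = 360° × (252 − 80)/365.25 = 169.528°.
sin δ = sin 23.44° × sin 169.528° = 0.07230, so δ = +4.146°.
cos h₀ = −tan(+8.0°) tan(+4.146°) = -0.0102, h₀ = 1.5810 rad.
Bracket: h₀ sin ϕ sin δ + cos ϕ cos δ sin h₀ = 1.5810×0.13917×0.07230 + 0.99027×0.99738×0.99995 = 0.015908 + 0.987626 = 1.003534.
Q̄ = (S_0/π) × [bracket] = (1361/π) × 1.003534 = 434.75 W/m².
— Configuration B (ϕ=+8.0°):
Solar declination: sin δ = sin ε · sin L_s = sin 23.44° × sin 277.2° = -0.39465, so δ = -23.244°.
cos h₀ = −tan(+8.0°) tan(-23.244°) = 0.0604, h₀ = 1.5104 rad.
Bracket: h₀ sin ϕ sin δ + cos ϕ cos δ sin h₀ = 1.5104×0.13917×-0.39465 + 0.99027×0.91883×0.99818 = -0.082956 + 0.908234 = 0.825278.
Q̄ = (S_0/π) × [bracket] = (1361/π) × 0.825278 = 357.53 W/m².
Ratio Q̄_A / Q̄_B = 434.75 / 357.53 = 1.216.

Q̄_A / Q̄_B ≈ 1.22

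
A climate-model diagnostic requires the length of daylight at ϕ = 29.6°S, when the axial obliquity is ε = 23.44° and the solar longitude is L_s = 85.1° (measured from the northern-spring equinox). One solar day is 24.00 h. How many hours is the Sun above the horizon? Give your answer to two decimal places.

Solar declination: sin δ = sin ε · sin L_s = sin 23.44° × sin 85.1° = 0.39633, so δ = +23.349°.
cos h₀ = −tan ϕ · tan δ = −tan(-29.6°) × tan(+23.349°) = 0.2452, so h₀ = 1.3230 rad = 75.80°.
Daylight = 2h₀/(2π) × 24.00 h = (1.3230/π) × 24.00 = 10.11 h.

10.11 h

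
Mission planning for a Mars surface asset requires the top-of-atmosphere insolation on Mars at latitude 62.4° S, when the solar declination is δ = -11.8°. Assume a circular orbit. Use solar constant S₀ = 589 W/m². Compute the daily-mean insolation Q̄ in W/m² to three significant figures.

Q̄ ≈ 145 W/m²

cos H₀ = −tan(-62.4°) tan(-11.800°) = -0.3996, H₀ = 1.9819 rad.
Bracket: H₀ sin φ sin δ + cos φ cos δ sin H₀ = 1.9819×-0.88620×-0.20450 + 0.46330×0.97887×0.91669 = 0.359176 + 0.415729 = 0.774905.
Q̄ = (S₀/π) × [bracket] = (589/π) × 0.774905 = 145.3 W/m².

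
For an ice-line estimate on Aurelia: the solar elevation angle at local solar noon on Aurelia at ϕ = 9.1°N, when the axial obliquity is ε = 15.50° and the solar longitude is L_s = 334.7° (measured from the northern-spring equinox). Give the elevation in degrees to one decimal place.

74.3°

Solar declination: sin δ = sin ε · sin L_s = sin 15.50° × sin 334.7° = -0.11421, so δ = -6.558°.
At local noon the hour angle is zero, so the zenith angle equals |ϕ − δ| = |+9.1° − (-6.558°)| = 15.658°.
Elevation = 90° − 15.658° = 74.3°.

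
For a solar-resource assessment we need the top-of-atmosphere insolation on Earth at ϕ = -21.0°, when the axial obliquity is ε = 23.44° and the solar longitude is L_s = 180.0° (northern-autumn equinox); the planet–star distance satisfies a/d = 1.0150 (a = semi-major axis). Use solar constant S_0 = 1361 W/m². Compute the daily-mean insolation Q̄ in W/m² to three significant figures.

Solar declination: sin δ = sin ε · sin L_s = sin 23.44° × sin 180.0° = 0.00000, so δ = +0.000°.
cos h₀ = −tan(-21.0°) tan(+0.000°) = 0.0000, h₀ = 1.5708 rad.
Bracket: h₀ sin ϕ sin δ + cos ϕ cos δ sin h₀ = 1.5708×-0.35837×0.00000 + 0.93358×1.00000×1.00000 = -0.000000 + 0.933580 = 0.933580.
Inverse-square distance factor (a/d)² = 1.0150² = 1.030225.
Q̄ = (S_0/π) × 1.030225 × [bracket] = (1361/π) × 1.030225 × 0.933580 = 416.7 W/m².

Q̄ ≈ 417 W/m²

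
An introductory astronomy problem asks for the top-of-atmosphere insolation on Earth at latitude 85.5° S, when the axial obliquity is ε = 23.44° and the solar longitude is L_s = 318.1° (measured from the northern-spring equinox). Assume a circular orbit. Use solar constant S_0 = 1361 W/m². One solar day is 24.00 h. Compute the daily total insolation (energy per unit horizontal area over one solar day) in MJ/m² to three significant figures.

Solar declination: sin δ = sin ε · sin L_s = sin 23.44° × sin 318.1° = -0.26566, so δ = -15.406°.
cos h₀ = −tan(-85.5°) tan(-15.406°) = -3.5013 ≤ −1 ⇒ polar day, h₀ = π.
Bracket: h₀ sin ϕ sin δ + cos ϕ cos δ sin h₀ = 3.1416×-0.99692×-0.26566 + 0.07846×0.96407×0.00000 = 0.832027 + 0.000000 = 0.832027.
Q̄ = (S_0/π) × [bracket] = (1361/π) × 0.832027 = 360.45 W/m².
Daily total = Q̄ × 24.00 h × 3600 s/h = 360.45 × 24.00 × 3600 / 10⁶ = 31.14 MJ/m².

31.1 MJ/m²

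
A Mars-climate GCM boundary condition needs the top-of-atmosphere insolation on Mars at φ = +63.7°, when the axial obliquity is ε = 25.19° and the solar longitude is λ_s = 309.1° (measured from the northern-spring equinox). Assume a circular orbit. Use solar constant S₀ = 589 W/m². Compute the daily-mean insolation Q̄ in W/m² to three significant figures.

Solar declination: sin δ = sin ε · sin λ_s = sin 25.19° × sin 309.1° = -0.33030, so δ = -19.287°.
cos H₀ = −tan(+63.7°) tan(-19.287°) = 0.7081, H₀ = 0.7841 rad.
Bracket: H₀ sin φ sin δ + cos φ cos δ sin H₀ = 0.7841×0.89649×-0.33030 + 0.44307×0.94388×0.70616 = -0.232180 + 0.295320 = 0.063140.
Q̄ = (S₀/π) × [bracket] = (589/π) × 0.063140 = 11.84 W/m².

Q̄ ≈ 11.8 W/m²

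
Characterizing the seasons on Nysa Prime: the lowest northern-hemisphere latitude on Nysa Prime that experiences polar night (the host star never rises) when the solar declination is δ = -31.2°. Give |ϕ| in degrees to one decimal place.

Polar night requires cos h₀ = −tan ϕ tan δ ≥ 1, i.e. tan ϕ tan δ ≤ −1.
The boundary is |tan ϕ| · |tan δ| = 1, so |ϕ| = 90° − |δ| = 90° − 31.2° = 58.8° in the northern hemisphere.

|ϕ| = 58.8°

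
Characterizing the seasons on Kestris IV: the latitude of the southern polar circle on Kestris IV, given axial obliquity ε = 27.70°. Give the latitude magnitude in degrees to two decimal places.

62.30°

The polar circle is the lowest latitude that experiences at least one full rotation of continuous darkness at the northern-summer solstice; it lies at |ϕ| = 90° − ε = 90° − 27.70° = 62.30°.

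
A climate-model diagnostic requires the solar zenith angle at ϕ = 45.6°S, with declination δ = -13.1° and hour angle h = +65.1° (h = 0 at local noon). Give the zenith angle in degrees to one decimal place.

cos θ_z = sin ϕ sin δ + cos ϕ cos δ cos h = 0.161936 + 0.286917 = 0.448853.
θ_z = arccos(0.448853) = 63.3°.

θ_z = 63.3°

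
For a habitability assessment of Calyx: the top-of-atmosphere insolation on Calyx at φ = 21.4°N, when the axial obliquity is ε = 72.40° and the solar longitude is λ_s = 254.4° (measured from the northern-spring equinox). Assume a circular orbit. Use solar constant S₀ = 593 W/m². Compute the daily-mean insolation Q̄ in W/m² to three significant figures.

Solar declination: sin δ = sin ε · sin λ_s = sin 72.40° × sin 254.4° = -0.91808, so δ = -66.647°.
cos H₀ = −tan(+21.4°) tan(-66.647°) = 0.9076, H₀ = 0.4332 rad.
Bracket: H₀ sin φ sin δ + cos φ cos δ sin H₀ = 0.4332×0.36488×-0.91808 + 0.93106×0.39640×0.41974 = -0.145117 + 0.154914 = 0.009797.
Q̄ = (S₀/π) × [bracket] = (593/π) × 0.009797 = 1.849 W/m².

Q̄ ≈ 1.85 W/m²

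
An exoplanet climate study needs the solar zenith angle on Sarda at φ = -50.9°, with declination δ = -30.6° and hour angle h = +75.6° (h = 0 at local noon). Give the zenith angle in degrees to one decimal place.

cos θ_z = sin φ sin δ + cos φ cos δ cos h = 0.395040 + 0.135001 = 0.530041.
θ_z = arccos(0.530041) = 58.0°.

θ_z = 58.0°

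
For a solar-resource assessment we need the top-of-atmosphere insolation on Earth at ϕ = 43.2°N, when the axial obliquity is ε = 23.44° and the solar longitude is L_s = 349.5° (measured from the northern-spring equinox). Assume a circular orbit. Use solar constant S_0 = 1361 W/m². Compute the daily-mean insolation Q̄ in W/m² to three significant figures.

Solar declination: sin δ = sin ε · sin L_s = sin 23.44° × sin 349.5° = -0.07249, so δ = -4.157°.
cos h₀ = −tan(+43.2°) tan(-4.157°) = 0.0683, h₀ = 1.5025 rad.
Bracket: h₀ sin ϕ sin δ + cos ϕ cos δ sin h₀ = 1.5025×0.68455×-0.07249 + 0.72897×0.99737×0.99767 = -0.074559 + 0.725359 = 0.650800.
Q̄ = (S_0/π) × [bracket] = (1361/π) × 0.650800 = 281.9 W/m².

Q̄ ≈ 282 W/m²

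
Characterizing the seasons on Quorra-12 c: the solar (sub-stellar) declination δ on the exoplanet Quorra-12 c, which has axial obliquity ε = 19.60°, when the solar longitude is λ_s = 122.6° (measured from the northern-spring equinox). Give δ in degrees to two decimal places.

sin δ = sin ε · sin λ_s = sin 19.60° × sin 122.6° = 0.282602.
δ = arcsin(0.282602) = +16.42°.

δ = +16.42°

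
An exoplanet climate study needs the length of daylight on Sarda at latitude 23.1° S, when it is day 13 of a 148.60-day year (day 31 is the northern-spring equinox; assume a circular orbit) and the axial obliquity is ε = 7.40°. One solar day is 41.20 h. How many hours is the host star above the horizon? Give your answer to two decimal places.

Solar longitude: λ_s = 360° × (13 − 31)/148.60 = -43.607°, i.e. -43.607° + 360° = 316.393°.
sin δ = sin 7.40° × sin 316.393° = -0.08883, so δ = -5.096°.
cos H₀ = −tan φ · tan δ = −tan(-23.1°) × tan(-5.096°) = -0.0380, so H₀ = 1.6088 rad = 92.18°.
Daylight = 2H₀/(2π) × 41.20 h = (1.6088/π) × 41.20 = 21.10 h.

21.10 h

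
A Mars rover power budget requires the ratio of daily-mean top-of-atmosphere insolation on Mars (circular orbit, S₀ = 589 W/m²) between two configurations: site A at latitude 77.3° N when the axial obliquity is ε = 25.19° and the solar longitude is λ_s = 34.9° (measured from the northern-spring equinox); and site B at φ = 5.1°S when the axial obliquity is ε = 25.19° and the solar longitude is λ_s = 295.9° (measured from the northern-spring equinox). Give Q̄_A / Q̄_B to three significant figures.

Q̄_A / Q̄_B ≈ 0.766

— Configuration A (φ=+77.3°):
Solar declination: sin δ = sin ε · sin λ_s = sin 25.19° × sin 34.9° = 0.24352, so δ = +14.094°.
cos H₀ = −tan(+77.3°) tan(+14.094°) = -1.1141 ≤ −1 ⇒ polar day, H₀ = π.
Bracket: H₀ sin φ sin δ + cos φ cos δ sin H₀ = 3.1416×0.97553×0.24352 + 0.21985×0.96990×0.00000 = 0.746322 + 0.000000 = 0.746322.
Q̄ = (S₀/π) × [bracket] = (589/π) × 0.746322 = 139.92 W/m².
— Configuration B (φ=-5.1°):
Solar declination: sin δ = sin ε · sin λ_s = sin 25.19° × sin 295.9° = -0.38287, so δ = -22.512°.
cos H₀ = −tan(-5.1°) tan(-22.512°) = -0.0370, H₀ = 1.6078 rad.
Bracket: H₀ sin φ sin δ + cos φ cos δ sin H₀ = 1.6078×-0.08889×-0.38287 + 0.99604×0.92380×0.99932 = 0.054719 + 0.919516 = 0.974235.
Q̄ = (S₀/π) × [bracket] = (589/π) × 0.974235 = 182.65 W/m².
Ratio Q̄_A / Q̄_B = 139.92 / 182.65 = 0.7661.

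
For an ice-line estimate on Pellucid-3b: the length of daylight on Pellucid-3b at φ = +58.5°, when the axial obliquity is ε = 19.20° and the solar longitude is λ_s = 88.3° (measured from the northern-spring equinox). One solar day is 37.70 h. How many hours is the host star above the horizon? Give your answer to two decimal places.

Solar declination: sin δ = sin ε · sin λ_s = sin 19.20° × sin 88.3° = 0.32872, so δ = +19.191°.
cos H₀ = −tan φ · tan δ = −tan(+58.5°) × tan(+19.191°) = -0.5680, so H₀ = 2.1749 rad = 124.61°.
Daylight = 2H₀/(2π) × 37.70 h = (2.1749/π) × 37.70 = 26.10 h.

26.10 h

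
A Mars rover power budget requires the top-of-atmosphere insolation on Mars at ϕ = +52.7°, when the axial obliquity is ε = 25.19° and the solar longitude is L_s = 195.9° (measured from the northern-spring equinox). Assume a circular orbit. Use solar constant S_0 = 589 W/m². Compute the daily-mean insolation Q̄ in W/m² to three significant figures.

Solar declination: sin δ = sin ε · sin L_s = sin 25.19° × sin 195.9° = -0.11660, so δ = -6.696°.
cos h₀ = −tan(+52.7°) tan(-6.696°) = 0.1541, h₀ = 1.4161 rad.
Bracket: h₀ sin ϕ sin δ + cos ϕ cos δ sin h₀ = 1.4161×0.79547×-0.11660 + 0.60599×0.99318×0.98805 = -0.131346 + 0.594665 = 0.463319.
Q̄ = (S_0/π) × [bracket] = (589/π) × 0.463319 = 86.87 W/m².

Q̄ ≈ 86.9 W/m²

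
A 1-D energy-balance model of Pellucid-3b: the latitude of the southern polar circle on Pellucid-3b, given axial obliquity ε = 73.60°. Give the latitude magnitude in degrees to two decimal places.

16.40°

The polar circle is the lowest latitude that experiences at least one full rotation of continuous darkness at the northern-summer solstice; it lies at |φ| = 90° − ε = 90° − 73.60° = 16.40°.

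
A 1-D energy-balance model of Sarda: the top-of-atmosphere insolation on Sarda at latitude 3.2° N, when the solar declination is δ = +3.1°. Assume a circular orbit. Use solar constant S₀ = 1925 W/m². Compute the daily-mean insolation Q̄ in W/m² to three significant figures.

Q̄ ≈ 614 W/m²

cos H₀ = −tan(+3.2°) tan(+3.100°) = -0.0030, H₀ = 1.5738 rad.
Bracket: H₀ sin φ sin δ + cos φ cos δ sin H₀ = 1.5738×0.05582×0.05408 + 0.99844×0.99854×1.00000 = 0.004751 + 0.996982 = 1.001733.
Q̄ = (S₀/π) × [bracket] = (1925/π) × 1.001733 = 613.8 W/m².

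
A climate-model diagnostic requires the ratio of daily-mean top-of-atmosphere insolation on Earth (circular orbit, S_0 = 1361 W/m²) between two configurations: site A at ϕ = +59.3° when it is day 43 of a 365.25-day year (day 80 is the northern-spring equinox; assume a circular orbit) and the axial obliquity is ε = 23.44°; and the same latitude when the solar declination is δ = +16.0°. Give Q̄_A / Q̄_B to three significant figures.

— Configuration A (ϕ=+59.3°):
Solar longitude: L_s = 360° × (43 − 80)/365.25 = -36.468°, i.e. -36.468° + 360° = 323.532°.
sin δ = sin 23.44° × sin 323.532° = -0.23644, so δ = -13.676°.
cos h₀ = −tan(+59.3°) tan(-13.676°) = 0.4098, h₀ = 1.1485 rad.
Bracket: h₀ sin ϕ sin δ + cos ϕ cos δ sin h₀ = 1.1485×0.85985×-0.23644 + 0.51054×0.97165×0.91216 = -0.233493 + 0.452492 = 0.218999.
Q̄ = (S_0/π) × [bracket] = (1361/π) × 0.218999 = 94.875 W/m².
— Configuration B (ϕ=+59.3°):
cos h₀ = −tan(+59.3°) tan(+16.000°) = -0.4829, h₀ = 2.0748 rad.
Bracket: h₀ sin ϕ sin δ + cos ϕ cos δ sin h₀ = 2.0748×0.85985×0.27564 + 0.51054×0.96126×0.87566 = 0.491746 + 0.429740 = 0.921486.
Q̄ = (S_0/π) × [bracket] = (1361/π) × 0.921486 = 399.21 W/m².
Ratio Q̄_A / Q̄_B = 94.875 / 399.21 = 0.2377.

Q̄_A / Q̄_B ≈ 0.238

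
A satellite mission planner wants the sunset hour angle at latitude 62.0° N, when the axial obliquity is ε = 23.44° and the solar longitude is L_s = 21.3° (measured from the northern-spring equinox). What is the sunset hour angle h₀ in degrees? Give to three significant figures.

h₀ = 106°

Solar declination: sin δ = sin ε · sin L_s = sin 23.44° × sin 21.3° = 0.14450, so δ = +8.308°.
cos h₀ = −tan ϕ · tan δ = −tan(+62.0°) × tan(+8.308°) = -0.2746, so h₀ = 1.8490 rad = 105.94°.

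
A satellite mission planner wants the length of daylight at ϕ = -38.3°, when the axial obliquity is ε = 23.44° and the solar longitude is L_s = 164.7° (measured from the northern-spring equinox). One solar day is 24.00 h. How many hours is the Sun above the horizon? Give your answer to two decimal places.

11.36 h

Solar declination: sin δ = sin ε · sin L_s = sin 23.44° × sin 164.7° = 0.10497, so δ = +6.025°.
cos h₀ = −tan ϕ · tan δ = −tan(-38.3°) × tan(+6.025°) = 0.0834, so h₀ = 1.4873 rad = 85.22°.
Daylight = 2h₀/(2π) × 24.00 h = (1.4873/π) × 24.00 = 11.36 h.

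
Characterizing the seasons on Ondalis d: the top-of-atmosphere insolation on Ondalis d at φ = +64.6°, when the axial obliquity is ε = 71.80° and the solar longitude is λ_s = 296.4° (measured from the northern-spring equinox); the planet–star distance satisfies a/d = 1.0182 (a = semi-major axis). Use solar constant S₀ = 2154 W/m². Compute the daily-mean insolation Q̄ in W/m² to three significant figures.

Q̄ ≈ 0.00 W/m²

Solar declination: sin δ = sin ε · sin λ_s = sin 71.80° × sin 296.4° = -0.85090, so δ = -58.310°.
cos H₀ = −tan(+64.6°) tan(-58.310°) = 3.4112 ≥ 1 ⇒ polar night, H₀ = 0 and Q̄ = 0.
Inverse-square distance factor (a/d)² = 1.0182² = 1.036731.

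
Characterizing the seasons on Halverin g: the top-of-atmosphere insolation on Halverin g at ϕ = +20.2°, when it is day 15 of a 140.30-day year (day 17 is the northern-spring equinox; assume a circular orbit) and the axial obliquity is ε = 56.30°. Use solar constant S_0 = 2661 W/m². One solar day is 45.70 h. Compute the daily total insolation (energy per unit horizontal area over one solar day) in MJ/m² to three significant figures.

Solar longitude: L_s = 360° × (15 − 17)/140.30 = -5.132°, i.e. -5.132° + 360° = 354.868°.
sin δ = sin 56.30° × sin 354.868° = -0.07442, so δ = -4.268°.
cos h₀ = −tan(+20.2°) tan(-4.268°) = 0.0275, h₀ = 1.5433 rad.
Bracket: h₀ sin ϕ sin δ + cos ϕ cos δ sin h₀ = 1.5433×0.34530×-0.07442 + 0.93849×0.99723×0.99962 = -0.039659 + 0.935535 = 0.895876.
Q̄ = (S_0/π) × [bracket] = (2661/π) × 0.895876 = 758.83 W/m².
Daily total = Q̄ × 45.70 h × 3600 s/h = 758.83 × 45.70 × 3600 / 10⁶ = 124.8 MJ/m².

125 MJ/m²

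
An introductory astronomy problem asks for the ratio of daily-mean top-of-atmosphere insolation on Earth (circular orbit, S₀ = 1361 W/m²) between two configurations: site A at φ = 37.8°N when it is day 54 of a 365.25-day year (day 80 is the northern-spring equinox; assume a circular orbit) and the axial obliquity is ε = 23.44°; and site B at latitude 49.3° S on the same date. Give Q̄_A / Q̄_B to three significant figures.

— Configuration A (φ=+37.8°):
Solar longitude: λ_s = 360° × (54 − 80)/365.25 = -25.626°, i.e. -25.626° + 360° = 334.374°.
sin δ = sin 23.44° × sin 334.374° = -0.17204, so δ = -9.907°.
cos H₀ = −tan(+37.8°) tan(-9.907°) = 0.1355, H₀ = 1.4349 rad.
Bracket: H₀ sin φ sin δ + cos φ cos δ sin H₀ = 1.4349×0.61291×-0.17204 + 0.79016×0.98509×0.99078 = -0.151303 + 0.771202 = 0.619899.
Q̄ = (S₀/π) × [bracket] = (1361/π) × 0.619899 = 268.55 W/m².
— Configuration B (φ=-49.3°):
cos H₀ = −tan(-49.3°) tan(-9.907°) = -0.2030, H₀ = 1.7753 rad.
Bracket: H₀ sin φ sin δ + cos φ cos δ sin H₀ = 1.7753×-0.75813×-0.17204 + 0.65210×0.98509×0.97917 = 0.231550 + 0.628996 = 0.860546.
Q̄ = (S₀/π) × [bracket] = (1361/π) × 0.860546 = 372.81 W/m².
Ratio Q̄_A / Q̄_B = 268.55 / 372.81 = 0.7203.

Q̄_A / Q̄_B ≈ 0.720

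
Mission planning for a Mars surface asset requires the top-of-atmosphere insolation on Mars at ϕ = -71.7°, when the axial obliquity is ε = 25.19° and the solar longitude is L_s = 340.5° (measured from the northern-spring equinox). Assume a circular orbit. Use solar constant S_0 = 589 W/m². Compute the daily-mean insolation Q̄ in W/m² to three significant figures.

Q̄ ≈ 104 W/m²

Solar declination: sin δ = sin ε · sin L_s = sin 25.19° × sin 340.5° = -0.14208, so δ = -8.168°.
cos h₀ = −tan(-71.7°) tan(-8.168°) = -0.4340, h₀ = 2.0197 rad.
Bracket: h₀ sin ϕ sin δ + cos ϕ cos δ sin h₀ = 2.0197×-0.94943×-0.14208 + 0.31399×0.98986×0.90091 = 0.272447 + 0.280008 = 0.552455.
Q̄ = (S_0/π) × [bracket] = (589/π) × 0.552455 = 103.6 W/m².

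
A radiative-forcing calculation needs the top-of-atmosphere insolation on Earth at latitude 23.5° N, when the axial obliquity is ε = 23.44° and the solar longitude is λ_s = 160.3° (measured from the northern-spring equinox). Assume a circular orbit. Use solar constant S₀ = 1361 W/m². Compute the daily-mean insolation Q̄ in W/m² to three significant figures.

Q̄ ≈ 431 W/m²

Solar declination: sin δ = sin ε · sin λ_s = sin 23.44° × sin 160.3° = 0.13409, so δ = +7.706°.
cos H₀ = −tan(+23.5°) tan(+7.706°) = -0.0588, H₀ = 1.6297 rad.
Bracket: H₀ sin φ sin δ + cos φ cos δ sin H₀ = 1.6297×0.39875×0.13409 + 0.91706×0.99097×0.99827 = 0.087137 + 0.907207 = 0.994344.
Q̄ = (S₀/π) × [bracket] = (1361/π) × 0.994344 = 430.8 W/m².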